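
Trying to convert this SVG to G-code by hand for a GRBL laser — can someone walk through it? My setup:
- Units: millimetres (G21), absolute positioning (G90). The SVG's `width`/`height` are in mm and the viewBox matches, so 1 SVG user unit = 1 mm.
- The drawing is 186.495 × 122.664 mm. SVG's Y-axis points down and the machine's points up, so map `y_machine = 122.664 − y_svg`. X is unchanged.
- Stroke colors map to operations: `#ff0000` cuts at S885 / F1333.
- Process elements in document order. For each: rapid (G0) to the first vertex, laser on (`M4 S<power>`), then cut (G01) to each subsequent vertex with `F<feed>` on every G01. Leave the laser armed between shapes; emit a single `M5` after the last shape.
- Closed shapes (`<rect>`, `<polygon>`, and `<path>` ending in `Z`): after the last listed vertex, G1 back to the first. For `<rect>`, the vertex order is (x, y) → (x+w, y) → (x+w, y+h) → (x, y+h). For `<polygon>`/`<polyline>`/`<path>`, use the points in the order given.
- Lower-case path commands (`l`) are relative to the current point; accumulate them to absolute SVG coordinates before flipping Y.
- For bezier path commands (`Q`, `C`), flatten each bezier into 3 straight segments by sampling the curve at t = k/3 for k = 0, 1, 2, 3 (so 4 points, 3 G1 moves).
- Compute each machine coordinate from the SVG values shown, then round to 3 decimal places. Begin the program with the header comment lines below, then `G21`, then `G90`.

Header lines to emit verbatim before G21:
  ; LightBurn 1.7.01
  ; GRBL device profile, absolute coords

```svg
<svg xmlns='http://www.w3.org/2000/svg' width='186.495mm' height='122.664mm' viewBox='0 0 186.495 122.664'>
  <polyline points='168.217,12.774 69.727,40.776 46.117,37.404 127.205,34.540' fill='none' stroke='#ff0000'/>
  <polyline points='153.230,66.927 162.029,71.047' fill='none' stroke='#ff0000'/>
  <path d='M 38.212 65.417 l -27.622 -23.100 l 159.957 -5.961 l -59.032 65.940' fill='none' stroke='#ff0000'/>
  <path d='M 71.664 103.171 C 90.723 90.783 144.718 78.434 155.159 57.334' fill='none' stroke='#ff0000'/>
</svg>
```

1 u = 1 mm; y_m = 122.664 − y.

[1] `<polyline>` open polyline, #ff0000→cut S885 F1333: (168.217,109.890) → (69.727,81.888) → (46.117,85.260) → (127.205,88.124)

[2] `<polyline>` line segment, #ff0000→cut S885 F1333: (153.230,55.737) → (162.029,51.617)

[3] `<path>` open polyline, #ff0000→cut S885 F1333: (38.212,57.247) → (10.590,80.347) → (170.547,86.308) → (111.515,20.368)

[4] `<path>` cubic bezier, #ff0000→cut S885 F1333: (71.664,19.493) → (99.461,32.194) → (133.107,46.821) → (155.159,65.330)

; LightBurn 1.7.01
; GRBL device profile, absolute coords
G21
G90
G0 X168.217 Y109.890
M4 S885
G01 X69.727 Y81.888 F1333
G01 X46.117 Y85.260 F1333
G01 X127.205 Y88.124 F1333
G0 X153.230 Y55.737
M4 S885
G01 X162.029 Y51.617 F1333
G0 X38.212 Y57.247
M4 S885
G01 X10.590 Y80.347 F1333
G01 X170.547 Y86.308 F1333
G01 X111.515 Y20.368 F1333
G0 X71.664 Y19.493
M4 S885
G01 X99.461 Y32.194 F1333
G01 X133.107 Y46.821 F1333
G01 X155.159 Y65.330 F1333
M5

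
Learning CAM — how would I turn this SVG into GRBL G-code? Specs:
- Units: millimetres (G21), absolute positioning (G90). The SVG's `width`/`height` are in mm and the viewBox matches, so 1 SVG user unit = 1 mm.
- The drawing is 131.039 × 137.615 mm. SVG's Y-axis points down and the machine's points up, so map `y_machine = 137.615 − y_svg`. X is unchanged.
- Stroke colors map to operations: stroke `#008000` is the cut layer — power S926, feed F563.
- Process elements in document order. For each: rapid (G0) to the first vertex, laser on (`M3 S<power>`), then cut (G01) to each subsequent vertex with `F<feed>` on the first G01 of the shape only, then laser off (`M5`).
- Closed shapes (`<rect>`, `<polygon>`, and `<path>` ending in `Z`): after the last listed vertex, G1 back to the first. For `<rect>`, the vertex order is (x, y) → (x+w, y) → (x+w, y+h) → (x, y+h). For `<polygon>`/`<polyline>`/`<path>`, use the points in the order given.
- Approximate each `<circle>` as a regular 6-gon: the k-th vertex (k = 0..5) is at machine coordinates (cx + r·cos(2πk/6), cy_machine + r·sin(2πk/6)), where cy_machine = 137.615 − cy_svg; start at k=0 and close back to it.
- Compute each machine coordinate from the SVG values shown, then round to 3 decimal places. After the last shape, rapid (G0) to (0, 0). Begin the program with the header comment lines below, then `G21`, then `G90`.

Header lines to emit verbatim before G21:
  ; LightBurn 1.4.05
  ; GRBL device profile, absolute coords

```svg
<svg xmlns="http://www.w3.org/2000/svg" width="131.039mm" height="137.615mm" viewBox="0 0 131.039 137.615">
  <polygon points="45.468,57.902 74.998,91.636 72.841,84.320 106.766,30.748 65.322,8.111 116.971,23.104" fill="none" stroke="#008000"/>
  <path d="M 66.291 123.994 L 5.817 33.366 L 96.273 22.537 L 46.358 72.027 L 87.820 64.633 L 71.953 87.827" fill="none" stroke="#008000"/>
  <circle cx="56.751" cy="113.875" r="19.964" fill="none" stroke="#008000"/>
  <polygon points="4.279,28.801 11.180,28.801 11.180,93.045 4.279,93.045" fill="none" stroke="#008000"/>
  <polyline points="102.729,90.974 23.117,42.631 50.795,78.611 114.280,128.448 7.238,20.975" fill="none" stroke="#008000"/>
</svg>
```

1 u = 1 mm; y_m = 137.615 − y.

[1] `<polygon>` closed polygon, #008000→cut S926 F563: (45.468,79.713) → (74.998,45.979) → (72.841,53.295) → (106.766,106.867) → (65.322,129.504) → (116.971,114.511) → (45.468,79.713) (closed)

[2] `<path>` open polyline, #008000→cut S926 F563: (66.291,13.621) → (5.817,104.249) → (96.273,115.078) → (46.358,65.588) → (87.820,72.982) → (71.953,49.788)

[3] `<circle>` circle, #008000→cut S926 F563: (76.715,23.740) → (66.733,41.029) → (46.769,41.029) → (36.787,23.740) → (46.769,6.451) → (66.733,6.451) → (76.715,23.740) (closed)

[4] `<polygon>` rectangle, #008000→cut S926 F563: (4.279,108.814) → (11.180,108.814) → (11.180,44.570) → (4.279,44.570) → (4.279,108.814) (closed)

[5] `<polyline>` open polyline, #008000→cut S926 F563: (102.729,46.641) → (23.117,94.984) → (50.795,59.004) → (114.280,9.167) → (7.238,116.640)

; LightBurn 1.4.05
; GRBL device profile, absolute coords
G21
G90
G0 X45.468 Y79.713
M3 S926
G01 X74.998 Y45.979 F563
G01 X72.841 Y53.295
G01 X106.766 Y106.867
G01 X65.322 Y129.504
G01 X116.971 Y114.511
G01 X45.468 Y79.713
M5
G0 X66.291 Y13.621
M3 S926
G01 X5.817 Y104.249 F563
G01 X96.273 Y115.078
G01 X46.358 Y65.588
G01 X87.820 Y72.982
G01 X71.953 Y49.788
M5
G0 X76.715 Y23.740
M3 S926
G01 X66.733 Y41.029 F563
G01 X46.769 Y41.029
G01 X36.787 Y23.740
G01 X46.769 Y6.451
G01 X66.733 Y6.451
G01 X76.715 Y23.740
M5
G0 X4.279 Y108.814
M3 S926
G01 X11.180 Y108.814 F563
G01 X11.180 Y44.570
G01 X4.279 Y44.570
G01 X4.279 Y108.814
M5
G0 X102.729 Y46.641
M3 S926
G01 X23.117 Y94.984 F563
G01 X50.795 Y59.004
G01 X114.280 Y9.167
G01 X7.238 Y116.640
M5
G0 X0.000 Y0.000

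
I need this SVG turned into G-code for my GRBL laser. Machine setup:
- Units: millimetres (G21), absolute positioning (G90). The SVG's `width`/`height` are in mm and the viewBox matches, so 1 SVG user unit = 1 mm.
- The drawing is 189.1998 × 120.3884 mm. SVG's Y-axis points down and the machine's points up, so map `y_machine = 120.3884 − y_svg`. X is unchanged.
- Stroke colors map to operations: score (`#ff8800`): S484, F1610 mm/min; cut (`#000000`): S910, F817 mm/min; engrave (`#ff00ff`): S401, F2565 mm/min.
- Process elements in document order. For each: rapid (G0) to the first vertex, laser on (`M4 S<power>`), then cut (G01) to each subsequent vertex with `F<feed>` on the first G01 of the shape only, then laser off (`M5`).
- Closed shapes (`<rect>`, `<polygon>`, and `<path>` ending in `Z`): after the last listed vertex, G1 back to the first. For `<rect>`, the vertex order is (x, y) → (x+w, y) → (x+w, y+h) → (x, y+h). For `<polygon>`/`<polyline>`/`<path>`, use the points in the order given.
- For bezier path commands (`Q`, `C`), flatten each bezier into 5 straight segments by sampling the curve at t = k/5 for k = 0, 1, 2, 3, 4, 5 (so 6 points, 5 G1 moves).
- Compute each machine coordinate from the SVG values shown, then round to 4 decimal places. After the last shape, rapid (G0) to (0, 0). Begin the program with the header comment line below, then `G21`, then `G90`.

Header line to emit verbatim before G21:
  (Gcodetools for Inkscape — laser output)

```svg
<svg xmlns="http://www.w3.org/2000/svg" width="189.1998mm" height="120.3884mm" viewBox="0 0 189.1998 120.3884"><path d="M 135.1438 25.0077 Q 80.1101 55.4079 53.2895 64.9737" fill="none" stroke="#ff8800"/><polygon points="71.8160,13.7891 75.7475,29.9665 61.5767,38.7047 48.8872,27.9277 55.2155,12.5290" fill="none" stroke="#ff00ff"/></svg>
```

(Gcodetools for Inkscape — laser output)
G21
G90
G0 X135.1438 Y95.3807
M4 S484
G01 X114.2588 Y84.0540 F1610
G01 X95.6309 Y74.3940
G01 X79.2601 Y66.4008
G01 X65.1463 Y60.0744
G01 X53.2895 Y55.4147
M5
G0 X71.8160 Y106.5993
M4 S401
G01 X75.7475 Y90.4219 F2565
G01 X61.5767 Y81.6837
G01 X48.8872 Y92.4607
G01 X55.2155 Y107.8594
G01 X71.8160 Y106.5993
M5
G0 X0.0000 Y0.0000

viewBox `0 0 189.1998 120.3884` with mm width/height → 1 unit = 1 mm. Flip: y_m = 120.3884 − y_svg.

**Shape 1** — `<path>` quadratic bezier, stroke `#ff8800` → score (S484, F1610). Control points (SVG): P0=(135.1438,25.0077), P1=(80.1101,55.4079), P2=(53.2895,64.9737); sampled at t=k/5. Machine vertices: (135.1438,95.3807) → (114.2588,84.0540) → (95.6309,74.3940) → (79.2601,66.4008) → (65.1463,60.0744) → (53.2895,55.4147). Open path.

**Shape 2** — `<polygon>` regular polygon, stroke `#ff00ff` → engrave (S401, F2565). Machine vertices: (71.8160,106.5993) → (75.7475,90.4219) → (61.5767,81.6837) → (48.8872,92.4607) → (55.2155,107.8594) → (71.8160,106.5993). Closed: final G1 returns to the first vertex.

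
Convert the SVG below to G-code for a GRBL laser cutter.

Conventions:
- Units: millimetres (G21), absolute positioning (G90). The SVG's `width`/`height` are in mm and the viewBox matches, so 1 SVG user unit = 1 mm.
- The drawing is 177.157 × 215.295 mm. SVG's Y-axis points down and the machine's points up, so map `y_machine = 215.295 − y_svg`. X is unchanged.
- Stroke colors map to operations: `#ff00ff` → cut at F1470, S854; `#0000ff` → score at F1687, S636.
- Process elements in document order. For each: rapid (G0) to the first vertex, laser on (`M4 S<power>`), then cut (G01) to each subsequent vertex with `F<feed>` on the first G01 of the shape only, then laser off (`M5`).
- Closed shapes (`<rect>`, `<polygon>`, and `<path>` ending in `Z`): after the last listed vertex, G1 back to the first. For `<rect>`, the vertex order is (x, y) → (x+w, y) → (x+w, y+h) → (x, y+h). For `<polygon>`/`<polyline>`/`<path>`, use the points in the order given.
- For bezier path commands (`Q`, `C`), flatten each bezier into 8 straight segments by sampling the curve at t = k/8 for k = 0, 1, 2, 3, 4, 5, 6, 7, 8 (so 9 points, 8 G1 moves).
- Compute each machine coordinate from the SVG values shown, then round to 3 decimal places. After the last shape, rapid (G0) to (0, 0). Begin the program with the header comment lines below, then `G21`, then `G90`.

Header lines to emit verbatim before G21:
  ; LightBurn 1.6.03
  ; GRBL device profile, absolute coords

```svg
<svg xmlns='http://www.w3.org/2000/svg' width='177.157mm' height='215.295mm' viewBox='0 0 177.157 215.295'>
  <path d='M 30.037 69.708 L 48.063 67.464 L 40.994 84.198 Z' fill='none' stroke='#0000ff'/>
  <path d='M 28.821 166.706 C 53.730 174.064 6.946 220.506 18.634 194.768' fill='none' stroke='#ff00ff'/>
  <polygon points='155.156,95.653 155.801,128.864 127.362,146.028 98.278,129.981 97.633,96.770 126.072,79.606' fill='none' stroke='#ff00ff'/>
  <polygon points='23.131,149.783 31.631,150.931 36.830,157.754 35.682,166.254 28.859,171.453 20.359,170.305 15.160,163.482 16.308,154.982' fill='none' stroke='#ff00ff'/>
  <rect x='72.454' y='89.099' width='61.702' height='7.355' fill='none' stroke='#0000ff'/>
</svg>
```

; LightBurn 1.6.03
; GRBL device profile, absolute coords
G21
G90
G0 X30.037 Y145.587
M4 S636
G01 X48.063 Y147.831 F1687
G01 X40.994 Y131.097
G01 X30.037 Y145.587
M5
G0 X28.821 Y48.589
M4 S854
G01 X35.055 Y44.215 F1470
G01 X36.094 Y37.481
G01 X33.462 Y29.690
G01 X28.685 Y22.147
G01 X23.289 Y16.155
G01 X18.798 Y13.019
G01 X16.738 Y14.041
G01 X18.634 Y20.527
M5
G0 X155.156 Y119.642
M4 S854
G01 X155.801 Y86.431 F1470
G01 X127.362 Y69.267
G01 X98.278 Y85.314
G01 X97.633 Y118.525
G01 X126.072 Y135.689
G01 X155.156 Y119.642
M5
G0 X23.131 Y65.512
M4 S854
G01 X31.631 Y64.364 F1470
G01 X36.830 Y57.541
G01 X35.682 Y49.041
G01 X28.859 Y43.842
G01 X20.359 Y44.990
G01 X15.160 Y51.813
G01 X16.308 Y60.313
G01 X23.131 Y65.512
M5
G0 X72.454 Y126.196
M4 S636
G01 X134.156 Y126.196 F1687
G01 X134.156 Y118.841
G01 X72.454 Y118.841
G01 X72.454 Y126.196
M5
G0 X0.000 Y0.000

1 u = 1 mm; y_m = 215.295 − y.

[1] `<path>` regular polygon, #0000ff→score S636 F1687: (30.037,145.587) → (48.063,147.831) → (40.994,131.097) → (30.037,145.587) (closed)

[2] `<path>` cubic bezier, #ff00ff→cut S854 F1470: (28.821,48.589) → (35.055,44.215) → (36.094,37.481) → (33.462,29.690) → (28.685,22.147) → (23.289,16.155) → (18.798,13.019) → (16.738,14.041) → (18.634,20.527)

[3] `<polygon>` regular polygon, #ff00ff→cut S854 F1470: (155.156,119.642) → (155.801,86.431) → (127.362,69.267) → (98.278,85.314) → (97.633,118.525) → (126.072,135.689) → (155.156,119.642) (closed)

[4] `<polygon>` regular polygon, #ff00ff→cut S854 F1470: (23.131,65.512) → (31.631,64.364) → (36.830,57.541) → (35.682,49.041) → (28.859,43.842) → (20.359,44.990) → (15.160,51.813) → (16.308,60.313) → (23.131,65.512) (closed)

[5] `<rect>` rectangle, #0000ff→score S636 F1687: (72.454,126.196) → (134.156,126.196) → (134.156,118.841) → (72.454,118.841) → (72.454,126.196) (closed)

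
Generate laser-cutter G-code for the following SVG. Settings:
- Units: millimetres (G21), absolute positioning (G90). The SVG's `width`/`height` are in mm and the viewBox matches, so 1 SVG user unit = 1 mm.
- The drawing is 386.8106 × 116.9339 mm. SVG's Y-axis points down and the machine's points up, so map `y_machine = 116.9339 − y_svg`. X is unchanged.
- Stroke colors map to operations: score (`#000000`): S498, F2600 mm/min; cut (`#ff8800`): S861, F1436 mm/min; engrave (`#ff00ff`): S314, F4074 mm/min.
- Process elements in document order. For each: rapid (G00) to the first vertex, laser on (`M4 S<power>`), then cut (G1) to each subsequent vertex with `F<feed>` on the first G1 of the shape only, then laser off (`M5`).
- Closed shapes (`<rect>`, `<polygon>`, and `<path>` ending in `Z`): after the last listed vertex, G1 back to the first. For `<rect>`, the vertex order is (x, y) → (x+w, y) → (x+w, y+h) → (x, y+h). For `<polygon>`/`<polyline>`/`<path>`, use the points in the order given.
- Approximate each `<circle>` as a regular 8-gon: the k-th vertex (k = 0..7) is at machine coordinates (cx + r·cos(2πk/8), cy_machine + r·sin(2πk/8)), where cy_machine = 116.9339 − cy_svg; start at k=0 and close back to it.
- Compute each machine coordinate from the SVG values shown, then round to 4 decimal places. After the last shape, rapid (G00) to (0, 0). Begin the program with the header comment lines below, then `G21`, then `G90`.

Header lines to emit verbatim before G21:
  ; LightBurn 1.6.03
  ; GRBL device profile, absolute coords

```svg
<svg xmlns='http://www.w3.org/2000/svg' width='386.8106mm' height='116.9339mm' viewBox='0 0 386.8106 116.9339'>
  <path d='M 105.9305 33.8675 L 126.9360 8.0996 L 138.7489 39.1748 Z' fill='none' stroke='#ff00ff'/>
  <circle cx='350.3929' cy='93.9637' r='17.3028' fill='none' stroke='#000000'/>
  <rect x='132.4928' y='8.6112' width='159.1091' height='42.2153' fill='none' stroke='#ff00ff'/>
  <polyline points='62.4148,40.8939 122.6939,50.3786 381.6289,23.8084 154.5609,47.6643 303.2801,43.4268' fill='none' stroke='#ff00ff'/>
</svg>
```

; LightBurn 1.6.03
; GRBL device profile, absolute coords
G21
G90
G00 X105.9305 Y83.0664
M4 S314
G1 X126.9360 Y108.8343 F4074
G1 X138.7489 Y77.7591
G1 X105.9305 Y83.0664
M5
G00 X367.6957 Y22.9702
M4 S498
G1 X362.6278 Y35.2051 F2600
G1 X350.3929 Y40.2730
G1 X338.1580 Y35.2051
G1 X333.0901 Y22.9702
G1 X338.1580 Y10.7353
G1 X350.3929 Y5.6674
G1 X362.6278 Y10.7353
G1 X367.6957 Y22.9702
M5
G00 X132.4928 Y108.3227
M4 S314
G1 X291.6019 Y108.3227 F4074
G1 X291.6019 Y66.1074
G1 X132.4928 Y66.1074
G1 X132.4928 Y108.3227
M5
G00 X62.4148 Y76.0400
M4 S314
G1 X122.6939 Y66.5553 F4074
G1 X381.6289 Y93.1255
G1 X154.5609 Y69.2696
G1 X303.2801 Y73.5071
M5
G00 X0.0000 Y0.0000

Since the viewBox matches the mm dimensions, user units are millimetres directly. The only transform is the Y-flip y_m = 116.9339 − y_svg.

Shape 1 is a regular polygon drawn with `<path>`. Its stroke #ff00ff means engrave at S314, F4074. After flipping Y the toolpath is (105.9305,83.0664) → (126.9360,108.8343) → (138.7489,77.7591) → (105.9305,83.0664), returning to the start.

Shape 2 is a circle drawn with `<circle>`. Its stroke #000000 means score at S498, F2600. After flipping Y the toolpath is (367.6957,22.9702) → (362.6278,35.2051) → (350.3929,40.2730) → (338.1580,35.2051) → (333.0901,22.9702) → (338.1580,10.7353) → (350.3929,5.6674) → (362.6278,10.7353) → (367.6957,22.9702), returning to the start.

Shape 3 is a rectangle drawn with `<rect>`. Its stroke #ff00ff means engrave at S314, F4074. After flipping Y the toolpath is (132.4928,108.3227) → (291.6019,108.3227) → (291.6019,66.1074) → (132.4928,66.1074) → (132.4928,108.3227), returning to the start.

Shape 4 is a open polyline drawn with `<polyline>`. Its stroke #ff00ff means engrave at S314, F4074. After flipping Y the toolpath is (62.4148,76.0400) → (122.6939,66.5553) → (381.6289,93.1255) → (154.5609,69.2696) → (303.2801,73.5071).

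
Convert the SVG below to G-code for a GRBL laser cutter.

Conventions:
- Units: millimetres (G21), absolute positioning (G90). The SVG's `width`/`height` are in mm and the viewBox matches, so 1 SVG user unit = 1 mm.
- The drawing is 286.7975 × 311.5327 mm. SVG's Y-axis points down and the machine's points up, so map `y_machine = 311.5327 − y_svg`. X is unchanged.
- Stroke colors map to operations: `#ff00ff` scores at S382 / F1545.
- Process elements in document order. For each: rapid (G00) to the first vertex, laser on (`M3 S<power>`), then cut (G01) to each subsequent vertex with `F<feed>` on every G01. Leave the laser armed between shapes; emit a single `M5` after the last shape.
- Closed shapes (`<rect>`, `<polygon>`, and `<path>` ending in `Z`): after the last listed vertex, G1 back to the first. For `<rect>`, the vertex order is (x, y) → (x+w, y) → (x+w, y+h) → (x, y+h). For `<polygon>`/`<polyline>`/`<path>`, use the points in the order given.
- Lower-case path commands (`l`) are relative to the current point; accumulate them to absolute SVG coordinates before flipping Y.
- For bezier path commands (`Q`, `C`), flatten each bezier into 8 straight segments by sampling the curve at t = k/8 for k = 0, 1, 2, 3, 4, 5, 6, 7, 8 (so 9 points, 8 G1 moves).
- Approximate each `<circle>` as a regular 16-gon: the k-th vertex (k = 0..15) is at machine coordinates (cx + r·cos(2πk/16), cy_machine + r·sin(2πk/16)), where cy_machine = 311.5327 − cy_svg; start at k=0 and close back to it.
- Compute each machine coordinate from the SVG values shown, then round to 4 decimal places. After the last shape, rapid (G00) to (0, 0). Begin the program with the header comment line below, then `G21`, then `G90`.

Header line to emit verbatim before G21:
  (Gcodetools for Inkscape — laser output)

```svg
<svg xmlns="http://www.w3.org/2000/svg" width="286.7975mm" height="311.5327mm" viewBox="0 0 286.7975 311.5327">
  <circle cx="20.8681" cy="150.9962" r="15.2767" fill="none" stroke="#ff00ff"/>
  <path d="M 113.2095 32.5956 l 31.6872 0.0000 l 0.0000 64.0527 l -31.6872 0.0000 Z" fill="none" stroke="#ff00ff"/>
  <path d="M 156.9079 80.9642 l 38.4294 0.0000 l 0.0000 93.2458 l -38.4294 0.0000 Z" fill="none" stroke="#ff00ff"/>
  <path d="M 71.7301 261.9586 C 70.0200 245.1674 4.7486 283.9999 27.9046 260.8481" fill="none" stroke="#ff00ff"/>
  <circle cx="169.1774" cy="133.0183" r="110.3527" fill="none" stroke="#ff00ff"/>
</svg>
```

Since the viewBox matches the mm dimensions, user units are millimetres directly. The only transform is the Y-flip y_m = 311.5327 − y_svg.

Shape 1 is a circle drawn with `<circle>`. Its stroke #ff00ff means score at S382, F1545. After flipping Y the toolpath is (36.1448,160.5365) → (34.9819,166.3826) → (31.6704,171.3388) → (26.7142,174.6503) → (20.8681,175.8132) → (15.0220,174.6503) → (10.0658,171.3388) → (6.7543,166.3826) → (5.5914,160.5365) → (6.7543,154.6904) → (10.0658,149.7342) → (15.0220,146.4227) → (20.8681,145.2598) → (26.7142,146.4227) → (31.6704,149.7342) → (34.9819,154.6904) → (36.1448,160.5365), returning to the start.

Shape 2 is a rectangle drawn with `<path>`. Its stroke #ff00ff means score at S382, F1545. After flipping Y the toolpath is (113.2095,278.9371) → (144.8967,278.9371) → (144.8967,214.8844) → (113.2095,214.8844) → (113.2095,278.9371), returning to the start.

Shape 3 is a rectangle drawn with `<path>`. Its stroke #ff00ff means score at S382, F1545. After flipping Y the toolpath is (156.9079,230.5685) → (195.3373,230.5685) → (195.3373,137.3227) → (156.9079,137.3227) → (156.9079,230.5685), returning to the start.

Shape 4 is a cubic bezier drawn with `<path>`. Its stroke #ff00ff means score at S382, F1545. After flipping Y the toolpath is (71.7301,49.5741) → (68.4062,53.4931) → (60.9046,53.5757) → (51.0063,51.1999) → (40.4926,47.7441) → (31.1444,44.5865) → (24.7429,43.1052) → (23.0693,44.6785) → (27.9046,50.6846).

Shape 5 is a circle drawn with `<circle>`. Its stroke #ff00ff means score at S382, F1545. After flipping Y the toolpath is (279.5301,178.5144) → (271.1300,220.7446) → (247.2085,256.5455) → (211.4076,280.4670) → (169.1774,288.8671) → (126.9472,280.4670) → (91.1463,256.5455) → (67.2248,220.7446) → (58.8247,178.5144) → (67.2248,136.2842) → (91.1463,100.4833) → (126.9472,76.5618) → (169.1774,68.1617) → (211.4076,76.5618) → (247.2085,100.4833) → (271.1300,136.2842) → (279.5301,178.5144), returning to the start.

(Gcodetools for Inkscape — laser output)
G21
G90
G00 X36.1448 Y160.5365
M3 S382
G01 X34.9819 Y166.3826 F1545
G01 X31.6704 Y171.3388 F1545
G01 X26.7142 Y174.6503 F1545
G01 X20.8681 Y175.8132 F1545
G01 X15.0220 Y174.6503 F1545
G01 X10.0658 Y171.3388 F1545
G01 X6.7543 Y166.3826 F1545
G01 X5.5914 Y160.5365 F1545
G01 X6.7543 Y154.6904 F1545
G01 X10.0658 Y149.7342 F1545
G01 X15.0220 Y146.4227 F1545
G01 X20.8681 Y145.2598 F1545
G01 X26.7142 Y146.4227 F1545
G01 X31.6704 Y149.7342 F1545
G01 X34.9819 Y154.6904 F1545
G01 X36.1448 Y160.5365 F1545
G00 X113.2095 Y278.9371
M3 S382
G01 X144.8967 Y278.9371 F1545
G01 X144.8967 Y214.8844 F1545
G01 X113.2095 Y214.8844 F1545
G01 X113.2095 Y278.9371 F1545
G00 X156.9079 Y230.5685
M3 S382
G01 X195.3373 Y230.5685 F1545
G01 X195.3373 Y137.3227 F1545
G01 X156.9079 Y137.3227 F1545
G01 X156.9079 Y230.5685 F1545
G00 X71.7301 Y49.5741
M3 S382
G01 X68.4062 Y53.4931 F1545
G01 X60.9046 Y53.5757 F1545
G01 X51.0063 Y51.1999 F1545
G01 X40.4926 Y47.7441 F1545
G01 X31.1444 Y44.5865 F1545
G01 X24.7429 Y43.1052 F1545
G01 X23.0693 Y44.6785 F1545
G01 X27.9046 Y50.6846 F1545
G00 X279.5301 Y178.5144
M3 S382
G01 X271.1300 Y220.7446 F1545
G01 X247.2085 Y256.5455 F1545
G01 X211.4076 Y280.4670 F1545
G01 X169.1774 Y288.8671 F1545
G01 X126.9472 Y280.4670 F1545
G01 X91.1463 Y256.5455 F1545
G01 X67.2248 Y220.7446 F1545
G01 X58.8247 Y178.5144 F1545
G01 X67.2248 Y136.2842 F1545
G01 X91.1463 Y100.4833 F1545
G01 X126.9472 Y76.5618 F1545
G01 X169.1774 Y68.1617 F1545
G01 X211.4076 Y76.5618 F1545
G01 X247.2085 Y100.4833 F1545
G01 X271.1300 Y136.2842 F1545
G01 X279.5301 Y178.5144 F1545
M5
G00 X0.0000 Y0.0000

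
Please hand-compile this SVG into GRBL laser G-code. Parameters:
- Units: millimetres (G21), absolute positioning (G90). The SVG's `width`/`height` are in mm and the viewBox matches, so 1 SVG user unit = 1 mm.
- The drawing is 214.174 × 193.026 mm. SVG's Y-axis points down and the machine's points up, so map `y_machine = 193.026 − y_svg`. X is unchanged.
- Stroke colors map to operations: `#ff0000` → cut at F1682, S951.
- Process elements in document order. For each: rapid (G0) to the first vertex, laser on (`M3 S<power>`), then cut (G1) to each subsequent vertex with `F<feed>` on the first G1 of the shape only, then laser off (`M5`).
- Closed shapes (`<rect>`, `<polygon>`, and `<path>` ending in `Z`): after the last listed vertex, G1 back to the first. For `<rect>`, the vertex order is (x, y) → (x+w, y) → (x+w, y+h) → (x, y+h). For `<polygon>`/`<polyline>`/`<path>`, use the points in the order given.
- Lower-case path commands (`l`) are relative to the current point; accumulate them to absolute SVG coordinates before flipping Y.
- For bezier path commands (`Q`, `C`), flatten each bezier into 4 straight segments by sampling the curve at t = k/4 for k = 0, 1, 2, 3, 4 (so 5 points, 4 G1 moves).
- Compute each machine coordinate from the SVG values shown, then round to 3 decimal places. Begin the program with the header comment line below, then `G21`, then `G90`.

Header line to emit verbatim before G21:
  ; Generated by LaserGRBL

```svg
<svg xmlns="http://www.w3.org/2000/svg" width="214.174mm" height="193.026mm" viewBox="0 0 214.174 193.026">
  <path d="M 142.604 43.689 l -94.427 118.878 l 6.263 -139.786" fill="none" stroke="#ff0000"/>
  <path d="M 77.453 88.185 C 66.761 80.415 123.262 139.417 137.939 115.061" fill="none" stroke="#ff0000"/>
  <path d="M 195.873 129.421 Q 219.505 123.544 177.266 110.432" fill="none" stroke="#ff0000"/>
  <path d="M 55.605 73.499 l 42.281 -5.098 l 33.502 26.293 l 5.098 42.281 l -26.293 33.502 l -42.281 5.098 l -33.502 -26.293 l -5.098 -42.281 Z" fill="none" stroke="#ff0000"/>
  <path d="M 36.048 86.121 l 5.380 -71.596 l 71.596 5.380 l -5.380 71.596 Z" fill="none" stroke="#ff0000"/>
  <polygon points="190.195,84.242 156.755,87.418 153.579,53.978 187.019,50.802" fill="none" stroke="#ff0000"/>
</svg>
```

viewBox `0 0 214.174 193.026` with mm width/height → 1 unit = 1 mm. Flip: y_m = 193.026 − y_svg.

**Shape 1** — `<path>` open polyline, stroke `#ff0000` → cut (S951, F1682). Machine vertices: (142.604,149.337) → (48.177,30.459) → (54.440,170.245). Open path.

**Shape 2** — `<path>` cubic bezier, stroke `#ff0000` → cut (S951, F1682). Control points (SVG): P0=(77.453,88.185), P1=(66.761,80.415), P2=(123.262,139.417), P3=(137.939,115.061); sampled at t=k/4. Machine vertices: (77.453,104.841) → (80.329,100.495) → (98.183,85.183) → (120.793,72.982) → (137.939,77.965). Open path.

**Shape 3** — `<path>` quadratic bezier, stroke `#ff0000` → cut (S951, F1682). Control points (SVG): P0=(195.873,129.421), P1=(219.505,123.544), P2=(177.266,110.432); sampled at t=k/4. Machine vertices: (195.873,63.605) → (203.572,66.996) → (203.037,71.291) → (194.269,76.490) → (177.266,82.594). Open path.

**Shape 4** — `<path>` regular polygon, stroke `#ff0000` → cut (S951, F1682). Machine vertices: (55.605,119.527) → (97.886,124.625) → (131.388,98.332) → (136.486,56.051) → (110.193,22.549) → (67.912,17.451) → (34.410,43.744) → (29.312,86.025) → (55.605,119.527). Closed: final G1 returns to the first vertex.

**Shape 5** — `<path>` regular polygon, stroke `#ff0000` → cut (S951, F1682). Machine vertices: (36.048,106.905) → (41.428,178.501) → (113.024,173.121) → (107.644,101.525) → (36.048,106.905). Closed: final G1 returns to the first vertex.

**Shape 6** — `<polygon>` regular polygon, stroke `#ff0000` → cut (S951, F1682). Machine vertices: (190.195,108.784) → (156.755,105.608) → (153.579,139.048) → (187.019,142.224) → (190.195,108.784). Closed: final G1 returns to the first vertex.

; Generated by LaserGRBL
G21
G90
G0 X142.604 Y149.337
M3 S951
G1 X48.177 Y30.459 F1682
G1 X54.440 Y170.245
M5
G0 X77.453 Y104.841
M3 S951
G1 X80.329 Y100.495 F1682
G1 X98.183 Y85.183
G1 X120.793 Y72.982
G1 X137.939 Y77.965
M5
G0 X195.873 Y63.605
M3 S951
G1 X203.572 Y66.996 F1682
G1 X203.037 Y71.291
G1 X194.269 Y76.490
G1 X177.266 Y82.594
M5
G0 X55.605 Y119.527
M3 S951
G1 X97.886 Y124.625 F1682
G1 X131.388 Y98.332
G1 X136.486 Y56.051
G1 X110.193 Y22.549
G1 X67.912 Y17.451
G1 X34.410 Y43.744
G1 X29.312 Y86.025
G1 X55.605 Y119.527
M5
G0 X36.048 Y106.905
M3 S951
G1 X41.428 Y178.501 F1682
G1 X113.024 Y173.121
G1 X107.644 Y101.525
G1 X36.048 Y106.905
M5
G0 X190.195 Y108.784
M3 S951
G1 X156.755 Y105.608 F1682
G1 X153.579 Y139.048
G1 X187.019 Y142.224
G1 X190.195 Y108.784
M5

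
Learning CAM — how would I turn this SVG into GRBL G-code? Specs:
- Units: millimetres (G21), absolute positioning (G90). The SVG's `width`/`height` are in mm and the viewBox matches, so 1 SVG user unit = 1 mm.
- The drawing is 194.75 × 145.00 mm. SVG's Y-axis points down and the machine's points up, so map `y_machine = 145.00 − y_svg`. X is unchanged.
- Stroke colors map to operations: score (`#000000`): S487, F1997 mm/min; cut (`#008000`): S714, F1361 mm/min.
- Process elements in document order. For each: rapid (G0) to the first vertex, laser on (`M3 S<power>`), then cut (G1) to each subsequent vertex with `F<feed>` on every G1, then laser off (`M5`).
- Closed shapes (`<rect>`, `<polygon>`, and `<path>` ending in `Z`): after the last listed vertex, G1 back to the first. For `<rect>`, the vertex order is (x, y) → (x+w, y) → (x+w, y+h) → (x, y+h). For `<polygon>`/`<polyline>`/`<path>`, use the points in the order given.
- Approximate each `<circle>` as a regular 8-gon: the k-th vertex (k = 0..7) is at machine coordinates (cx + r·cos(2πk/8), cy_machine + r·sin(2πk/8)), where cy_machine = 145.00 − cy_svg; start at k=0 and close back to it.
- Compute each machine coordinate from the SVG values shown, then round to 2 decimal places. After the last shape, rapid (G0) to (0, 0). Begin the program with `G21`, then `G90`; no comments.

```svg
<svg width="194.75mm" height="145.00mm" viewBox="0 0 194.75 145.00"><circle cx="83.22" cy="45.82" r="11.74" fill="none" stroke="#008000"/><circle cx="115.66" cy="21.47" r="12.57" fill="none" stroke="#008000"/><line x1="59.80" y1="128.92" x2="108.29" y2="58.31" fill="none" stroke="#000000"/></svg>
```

G21
G90
G0 X94.96 Y99.18
M3 S714
G1 X91.52 Y107.48 F1361
G1 X83.22 Y110.92 F1361
G1 X74.92 Y107.48 F1361
G1 X71.48 Y99.18 F1361
G1 X74.92 Y90.88 F1361
G1 X83.22 Y87.44 F1361
G1 X91.52 Y90.88 F1361
G1 X94.96 Y99.18 F1361
M5
G0 X128.23 Y123.53
M3 S714
G1 X124.55 Y132.42 F1361
G1 X115.66 Y136.10 F1361
G1 X106.77 Y132.42 F1361
G1 X103.09 Y123.53 F1361
G1 X106.77 Y114.64 F1361
G1 X115.66 Y110.96 F1361
G1 X124.55 Y114.64 F1361
G1 X128.23 Y123.53 F1361
M5
G0 X59.80 Y16.08
M3 S487
G1 X108.29 Y86.69 F1997
M5
G0 X0.00 Y0.00

1 u = 1 mm; y_m = 145.00 − y.

[1] `<circle>` circle, #008000→cut S714 F1361: (94.96,99.18) → (91.52,107.48) → (83.22,110.92) → (74.92,107.48) → (71.48,99.18) → (74.92,90.88) → (83.22,87.44) → (91.52,90.88) → (94.96,99.18) (closed)

[2] `<circle>` circle, #008000→cut S714 F1361: (128.23,123.53) → (124.55,132.42) → (115.66,136.10) → (106.77,132.42) → (103.09,123.53) → (106.77,114.64) → (115.66,110.96) → (124.55,114.64) → (128.23,123.53) (closed)

[3] `<line>` line segment, #000000→score S487 F1997: (59.80,16.08) → (108.29,86.69)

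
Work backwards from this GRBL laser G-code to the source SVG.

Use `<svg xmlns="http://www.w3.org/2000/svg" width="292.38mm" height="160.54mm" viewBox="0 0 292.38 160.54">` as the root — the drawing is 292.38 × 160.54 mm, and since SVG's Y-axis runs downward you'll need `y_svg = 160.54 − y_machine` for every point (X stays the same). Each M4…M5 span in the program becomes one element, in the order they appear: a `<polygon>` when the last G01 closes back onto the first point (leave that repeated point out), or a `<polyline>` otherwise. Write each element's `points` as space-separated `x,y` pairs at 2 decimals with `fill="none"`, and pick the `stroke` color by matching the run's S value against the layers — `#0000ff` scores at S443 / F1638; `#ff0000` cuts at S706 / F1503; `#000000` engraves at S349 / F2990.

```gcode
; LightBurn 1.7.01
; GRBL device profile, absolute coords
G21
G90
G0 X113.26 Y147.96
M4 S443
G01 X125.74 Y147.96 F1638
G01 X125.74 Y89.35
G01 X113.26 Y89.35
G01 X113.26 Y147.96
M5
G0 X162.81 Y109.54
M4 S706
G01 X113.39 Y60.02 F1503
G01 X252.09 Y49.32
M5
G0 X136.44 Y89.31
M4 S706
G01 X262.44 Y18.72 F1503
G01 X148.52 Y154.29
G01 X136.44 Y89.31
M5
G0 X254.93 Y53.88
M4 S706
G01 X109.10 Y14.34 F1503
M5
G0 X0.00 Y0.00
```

<svg xmlns="http://www.w3.org/2000/svg" width="292.38mm" height="160.54mm" viewBox="0 0 292.38 160.54">
  <polygon points="113.26,12.58 125.74,12.58 125.74,71.19 113.26,71.19" fill="none" stroke="#0000ff"/>
  <polyline points="162.81,51.00 113.39,100.52 252.09,111.22" fill="none" stroke="#ff0000"/>
  <polygon points="136.44,71.23 262.44,141.82 148.52,6.25" fill="none" stroke="#ff0000"/>
  <polyline points="254.93,106.66 109.10,146.20" fill="none" stroke="#ff0000"/>
</svg>

y_svg = 160.54 − y_m.

[1] S443→`#0000ff` (score); closed run; points: 113.26,12.58 125.74,12.58 125.74,71.19 113.26,71.19

[2] S706→`#ff0000` (cut); open run; points: 162.81,51.00 113.39,100.52 252.09,111.22

[3] S706→`#ff0000` (cut); closed run; points: 136.44,71.23 262.44,141.82 148.52,6.25

[4] S706→`#ff0000` (cut); open run; points: 254.93,106.66 109.10,146.20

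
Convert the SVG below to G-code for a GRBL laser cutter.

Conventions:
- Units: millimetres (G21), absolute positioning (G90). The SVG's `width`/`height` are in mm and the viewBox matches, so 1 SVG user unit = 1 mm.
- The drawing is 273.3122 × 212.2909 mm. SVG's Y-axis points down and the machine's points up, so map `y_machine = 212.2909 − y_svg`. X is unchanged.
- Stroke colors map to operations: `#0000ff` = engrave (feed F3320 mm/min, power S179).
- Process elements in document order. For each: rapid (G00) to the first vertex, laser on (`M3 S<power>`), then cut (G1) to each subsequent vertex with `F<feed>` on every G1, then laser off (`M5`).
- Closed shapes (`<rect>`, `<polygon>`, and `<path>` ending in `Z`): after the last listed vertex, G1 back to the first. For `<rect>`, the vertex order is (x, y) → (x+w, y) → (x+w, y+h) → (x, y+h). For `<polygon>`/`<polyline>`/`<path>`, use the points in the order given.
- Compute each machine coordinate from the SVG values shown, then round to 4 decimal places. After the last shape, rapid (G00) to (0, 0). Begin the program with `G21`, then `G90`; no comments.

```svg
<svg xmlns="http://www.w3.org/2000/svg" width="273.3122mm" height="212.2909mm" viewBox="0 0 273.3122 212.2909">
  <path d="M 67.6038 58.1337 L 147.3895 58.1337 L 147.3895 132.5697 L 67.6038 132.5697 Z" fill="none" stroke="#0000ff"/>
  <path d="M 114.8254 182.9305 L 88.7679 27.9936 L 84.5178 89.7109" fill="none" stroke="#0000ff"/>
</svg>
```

Since the viewBox matches the mm dimensions, user units are millimetres directly. The only transform is the Y-flip y_m = 212.2909 − y_svg.

Shape 1 is a rectangle drawn with `<path>`. Its stroke #0000ff means engrave at S179, F3320. After flipping Y the toolpath is (67.6038,154.1572) → (147.3895,154.1572) → (147.3895,79.7212) → (67.6038,79.7212) → (67.6038,154.1572), returning to the start.

Shape 2 is a open polyline drawn with `<path>`. Its stroke #0000ff means engrave at S179, F3320. After flipping Y the toolpath is (114.8254,29.3604) → (88.7679,184.2973) → (84.5178,122.5800).

G21
G90
G00 X67.6038 Y154.1572
M3 S179
G1 X147.3895 Y154.1572 F3320
G1 X147.3895 Y79.7212 F3320
G1 X67.6038 Y79.7212 F3320
G1 X67.6038 Y154.1572 F3320
M5
G00 X114.8254 Y29.3604
M3 S179
G1 X88.7679 Y184.2973 F3320
G1 X84.5178 Y122.5800 F3320
M5
G00 X0.0000 Y0.0000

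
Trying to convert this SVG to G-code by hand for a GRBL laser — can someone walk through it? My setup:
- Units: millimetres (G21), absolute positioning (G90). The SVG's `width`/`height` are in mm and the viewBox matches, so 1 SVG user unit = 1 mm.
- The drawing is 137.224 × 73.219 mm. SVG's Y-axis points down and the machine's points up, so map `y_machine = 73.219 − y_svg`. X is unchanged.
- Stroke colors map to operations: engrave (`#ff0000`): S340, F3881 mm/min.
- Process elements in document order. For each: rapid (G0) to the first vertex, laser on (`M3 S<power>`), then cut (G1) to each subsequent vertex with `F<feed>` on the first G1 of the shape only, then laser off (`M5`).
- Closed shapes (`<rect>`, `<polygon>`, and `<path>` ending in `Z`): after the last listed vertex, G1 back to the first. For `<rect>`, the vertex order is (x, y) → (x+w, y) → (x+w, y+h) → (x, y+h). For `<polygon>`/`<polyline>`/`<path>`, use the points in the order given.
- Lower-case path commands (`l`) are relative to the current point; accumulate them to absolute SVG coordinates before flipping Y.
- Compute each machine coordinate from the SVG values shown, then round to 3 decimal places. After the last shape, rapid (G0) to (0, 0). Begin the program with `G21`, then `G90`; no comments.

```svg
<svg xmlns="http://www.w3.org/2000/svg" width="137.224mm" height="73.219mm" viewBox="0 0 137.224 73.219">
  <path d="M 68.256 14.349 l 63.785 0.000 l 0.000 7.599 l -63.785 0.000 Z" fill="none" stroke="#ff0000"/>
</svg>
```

G21
G90
G0 X68.256 Y58.870
M3 S340
G1 X132.041 Y58.870 F3881
G1 X132.041 Y51.271
G1 X68.256 Y51.271
G1 X68.256 Y58.870
M5
G0 X0.000 Y0.000

Since the viewBox matches the mm dimensions, user units are millimetres directly. The only transform is the Y-flip y_m = 73.219 − y_svg.

Shape 1 is a rectangle drawn with `<path>`. Its stroke #ff0000 means engrave at S340, F3881. After flipping Y the toolpath is (68.256,58.870) → (132.041,58.870) → (132.041,51.271) → (68.256,51.271) → (68.256,58.870), returning to the start.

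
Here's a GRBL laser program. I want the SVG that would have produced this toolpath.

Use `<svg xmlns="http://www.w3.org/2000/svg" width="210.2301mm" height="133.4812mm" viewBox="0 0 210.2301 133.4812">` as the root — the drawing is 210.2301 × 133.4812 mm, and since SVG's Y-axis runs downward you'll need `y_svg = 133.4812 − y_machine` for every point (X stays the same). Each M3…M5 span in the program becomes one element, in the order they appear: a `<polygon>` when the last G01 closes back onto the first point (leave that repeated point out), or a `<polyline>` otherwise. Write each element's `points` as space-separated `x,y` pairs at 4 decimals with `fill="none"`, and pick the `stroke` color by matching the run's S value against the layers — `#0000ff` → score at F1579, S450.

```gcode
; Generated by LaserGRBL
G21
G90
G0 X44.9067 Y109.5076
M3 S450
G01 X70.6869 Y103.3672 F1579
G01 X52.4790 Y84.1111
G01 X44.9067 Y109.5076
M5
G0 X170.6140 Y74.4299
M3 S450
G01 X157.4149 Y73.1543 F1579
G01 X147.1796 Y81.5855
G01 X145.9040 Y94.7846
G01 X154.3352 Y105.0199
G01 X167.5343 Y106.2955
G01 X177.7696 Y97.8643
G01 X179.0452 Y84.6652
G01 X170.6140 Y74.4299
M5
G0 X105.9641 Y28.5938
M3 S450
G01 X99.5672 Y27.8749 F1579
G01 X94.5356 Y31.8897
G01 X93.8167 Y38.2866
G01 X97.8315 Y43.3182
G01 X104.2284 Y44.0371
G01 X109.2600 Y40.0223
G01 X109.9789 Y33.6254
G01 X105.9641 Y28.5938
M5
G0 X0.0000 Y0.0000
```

Machine Y-up, SVG Y-down with viewBox height 133.4812, so y_svg = 133.4812 − y_machine; X carries over. Every run uses S450, so all elements get stroke `#0000ff` (score).

Run 1: The run returns to its start, so emit a `<polygon>` with points (Y-flipped): 44.9067,23.9736 70.6869,30.1140 52.4790,49.3701.

Run 2: The run returns to its start, so emit a `<polygon>` with points (Y-flipped): 170.6140,59.0513 157.4149,60.3269 147.1796,51.8957 145.9040,38.6966 154.3352,28.4613 167.5343,27.1857 177.7696,35.6169 179.0452,48.8160.

Run 3: The run returns to its start, so emit a `<polygon>` with points (Y-flipped): 105.9641,104.8874 99.5672,105.6063 94.5356,101.5915 93.8167,95.1946 97.8315,90.1630 104.2284,89.4441 109.2600,93.4589 109.9789,99.8558.

<svg xmlns="http://www.w3.org/2000/svg" width="210.2301mm" height="133.4812mm" viewBox="0 0 210.2301 133.4812">
  <polygon points="44.9067,23.9736 70.6869,30.1140 52.4790,49.3701" fill="none" stroke="#0000ff"/>
  <polygon points="170.6140,59.0513 157.4149,60.3269 147.1796,51.8957 145.9040,38.6966 154.3352,28.4613 167.5343,27.1857 177.7696,35.6169 179.0452,48.8160" fill="none" stroke="#0000ff"/>
  <polygon points="105.9641,104.8874 99.5672,105.6063 94.5356,101.5915 93.8167,95.1946 97.8315,90.1630 104.2284,89.4441 109.2600,93.4589 109.9789,99.8558" fill="none" stroke="#0000ff"/>
</svg>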